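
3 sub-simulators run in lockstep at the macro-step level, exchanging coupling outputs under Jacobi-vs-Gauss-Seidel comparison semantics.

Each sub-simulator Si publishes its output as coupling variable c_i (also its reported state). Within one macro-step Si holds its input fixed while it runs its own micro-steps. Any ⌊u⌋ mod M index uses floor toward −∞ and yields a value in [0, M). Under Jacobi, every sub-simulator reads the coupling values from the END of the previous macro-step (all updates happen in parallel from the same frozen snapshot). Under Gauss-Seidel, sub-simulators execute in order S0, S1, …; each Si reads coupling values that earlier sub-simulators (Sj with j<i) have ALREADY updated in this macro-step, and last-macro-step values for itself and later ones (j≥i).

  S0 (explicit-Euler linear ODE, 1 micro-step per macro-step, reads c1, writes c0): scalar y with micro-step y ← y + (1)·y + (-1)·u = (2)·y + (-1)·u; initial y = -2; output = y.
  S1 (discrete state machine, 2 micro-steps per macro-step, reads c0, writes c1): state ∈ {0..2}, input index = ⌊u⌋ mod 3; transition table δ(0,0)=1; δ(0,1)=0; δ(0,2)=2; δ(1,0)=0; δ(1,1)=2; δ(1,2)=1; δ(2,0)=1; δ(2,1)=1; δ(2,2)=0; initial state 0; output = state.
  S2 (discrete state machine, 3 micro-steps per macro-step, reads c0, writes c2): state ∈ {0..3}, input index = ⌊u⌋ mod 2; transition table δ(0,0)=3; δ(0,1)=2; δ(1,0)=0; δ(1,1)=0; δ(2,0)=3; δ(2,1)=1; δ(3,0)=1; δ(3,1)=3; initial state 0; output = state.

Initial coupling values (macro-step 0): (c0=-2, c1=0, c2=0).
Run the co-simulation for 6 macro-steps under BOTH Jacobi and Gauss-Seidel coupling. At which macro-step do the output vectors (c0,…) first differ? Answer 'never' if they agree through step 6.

first divergence at macro-step: never

[Jacobi] macro 1: S0 reads c1=0 → after 1×micro: -4; S1 reads c0=-2 → after 2×micro: 0; S2 reads c0=-2 → after 3×micro: 0 ⇒ (c0=-4, c1=0, c2=0)
[Jacobi] macro 2: S0 reads c1=0 → after 1×micro: -8; S1 reads c0=-4 → after 2×micro: 0; S2 reads c0=-4 → after 3×micro: 0 ⇒ (c0=-8, c1=0, c2=0)
[Jacobi] macro 3: S0 reads c1=0 → after 1×micro: -16; S1 reads c0=-8 → after 2×micro: 0; S2 reads c0=-8 → after 3×micro: 0 ⇒ (c0=-16, c1=0, c2=0)
[Jacobi] macro 4: S0 reads c1=0 → after 1×micro: -32; S1 reads c0=-16 → after 2×micro: 0; S2 reads c0=-16 → after 3×micro: 0 ⇒ (c0=-32, c1=0, c2=0)
[Jacobi] macro 5: S0 reads c1=0 → after 1×micro: -64; S1 reads c0=-32 → after 2×micro: 0; S2 reads c0=-32 → after 3×micro: 0 ⇒ (c0=-64, c1=0, c2=0)
[Jacobi] macro 6: S0 reads c1=0 → after 1×micro: -128; S1 reads c0=-64 → after 2×micro: 0; S2 reads c0=-64 → after 3×micro: 0 ⇒ (c0=-128, c1=0, c2=0)
[Gauss-Seidel] macro 1: S0 reads c1=0 → after 1×micro: -4; S1 reads c0=-4 → after 2×micro: 0; S2 reads c0=-4 → after 3×micro: 0 ⇒ (c0=-4, c1=0, c2=0)
[Gauss-Seidel] macro 2: S0 reads c1=0 → after 1×micro: -8; S1 reads c0=-8 → after 2×micro: 0; S2 reads c0=-8 → after 3×micro: 0 ⇒ (c0=-8, c1=0, c2=0)
[Gauss-Seidel] macro 3: S0 reads c1=0 → after 1×micro: -16; S1 reads c0=-16 → after 2×micro: 0; S2 reads c0=-16 → after 3×micro: 0 ⇒ (c0=-16, c1=0, c2=0)
[Gauss-Seidel] macro 4: S0 reads c1=0 → after 1×micro: -32; S1 reads c0=-32 → after 2×micro: 0; S2 reads c0=-32 → after 3×micro: 0 ⇒ (c0=-32, c1=0, c2=0)
[Gauss-Seidel] macro 5: S0 reads c1=0 → after 1×micro: -64; S1 reads c0=-64 → after 2×micro: 0; S2 reads c0=-64 → after 3×micro: 0 ⇒ (c0=-64, c1=0, c2=0)
[Gauss-Seidel] macro 6: S0 reads c1=0 → after 1×micro: -128; S1 reads c0=-128 → after 2×micro: 0; S2 reads c0=-128 → after 3×micro: 0 ⇒ (c0=-128, c1=0, c2=0)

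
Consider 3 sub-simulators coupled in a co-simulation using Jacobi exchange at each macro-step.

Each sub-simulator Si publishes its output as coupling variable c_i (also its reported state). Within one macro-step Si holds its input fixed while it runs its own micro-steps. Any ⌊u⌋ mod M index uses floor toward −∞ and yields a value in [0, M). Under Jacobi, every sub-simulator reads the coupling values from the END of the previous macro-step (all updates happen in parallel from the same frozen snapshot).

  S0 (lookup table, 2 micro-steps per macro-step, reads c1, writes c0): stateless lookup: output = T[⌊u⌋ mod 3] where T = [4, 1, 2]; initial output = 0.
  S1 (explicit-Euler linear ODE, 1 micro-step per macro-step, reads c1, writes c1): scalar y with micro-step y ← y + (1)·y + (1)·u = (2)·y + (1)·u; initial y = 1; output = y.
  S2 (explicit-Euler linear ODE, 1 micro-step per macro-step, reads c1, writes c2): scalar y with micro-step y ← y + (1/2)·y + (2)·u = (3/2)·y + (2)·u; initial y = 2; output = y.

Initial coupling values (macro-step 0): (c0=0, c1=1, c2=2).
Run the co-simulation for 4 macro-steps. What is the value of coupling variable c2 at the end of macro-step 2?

c2 at macro-step 2 = 27/2

macro 1: S0 reads c1=1 → after 2×micro: 1; S1 reads c1=1 → after 1×micro: 3; S2 reads c1=1 → after 1×micro: 5 ⇒ (c0=1, c1=3, c2=5)
macro 2: S0 reads c1=3 → after 2×micro: 4; S1 reads c1=3 → after 1×micro: 9; S2 reads c1=3 → after 1×micro: 27/2 ⇒ (c0=4, c1=9, c2=27/2)
macro 3: S0 reads c1=9 → after 2×micro: 4; S1 reads c1=9 → after 1×micro: 27; S2 reads c1=9 → after 1×micro: 153/4 ⇒ (c0=4, c1=27, c2=153/4)
macro 4: S0 reads c1=27 → after 2×micro: 4; S1 reads c1=27 → after 1×micro: 81; S2 reads c1=27 → after 1×micro: 891/8 ⇒ (c0=4, c1=81, c2=891/8)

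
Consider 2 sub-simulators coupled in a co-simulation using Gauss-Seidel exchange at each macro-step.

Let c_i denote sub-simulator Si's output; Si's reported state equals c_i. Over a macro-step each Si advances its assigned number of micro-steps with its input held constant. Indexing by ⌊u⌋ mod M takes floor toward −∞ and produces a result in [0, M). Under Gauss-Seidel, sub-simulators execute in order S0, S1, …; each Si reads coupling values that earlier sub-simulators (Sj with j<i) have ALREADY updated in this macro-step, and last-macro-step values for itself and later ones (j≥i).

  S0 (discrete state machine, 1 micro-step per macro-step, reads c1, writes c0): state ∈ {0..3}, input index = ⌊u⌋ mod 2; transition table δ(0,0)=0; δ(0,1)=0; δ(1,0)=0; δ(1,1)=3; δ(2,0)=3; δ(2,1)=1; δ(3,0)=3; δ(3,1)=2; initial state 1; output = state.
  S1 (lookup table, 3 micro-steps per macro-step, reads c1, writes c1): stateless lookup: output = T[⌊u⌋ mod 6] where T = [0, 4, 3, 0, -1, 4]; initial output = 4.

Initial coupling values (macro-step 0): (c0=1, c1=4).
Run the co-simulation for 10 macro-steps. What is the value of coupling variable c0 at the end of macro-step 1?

c0 at macro-step 1 = 0

macro 1: S0 reads c1=4 → after 1×micro: 0; S1 reads c1=4 → after 3×micro: -1 ⇒ (c0=0, c1=-1)
macro 2: S0 reads c1=-1 → after 1×micro: 0; S1 reads c1=-1 → after 3×micro: 4 ⇒ (c0=0, c1=4)
macro 3: S0 reads c1=4 → after 1×micro: 0; S1 reads c1=4 → after 3×micro: -1 ⇒ (c0=0, c1=-1)
macro 4: S0 reads c1=-1 → after 1×micro: 0; S1 reads c1=-1 → after 3×micro: 4 ⇒ (c0=0, c1=4)
macro 5: S0 reads c1=4 → after 1×micro: 0; S1 reads c1=4 → after 3×micro: -1 ⇒ (c0=0, c1=-1)
macro 6: S0 reads c1=-1 → after 1×micro: 0; S1 reads c1=-1 → after 3×micro: 4 ⇒ (c0=0, c1=4)
macro 7: S0 reads c1=4 → after 1×micro: 0; S1 reads c1=4 → after 3×micro: -1 ⇒ (c0=0, c1=-1)
macro 8: S0 reads c1=-1 → after 1×micro: 0; S1 reads c1=-1 → after 3×micro: 4 ⇒ (c0=0, c1=4)
macro 9: S0 reads c1=4 → after 1×micro: 0; S1 reads c1=4 → after 3×micro: -1 ⇒ (c0=0, c1=-1)
macro 10: S0 reads c1=-1 → after 1×micro: 0; S1 reads c1=-1 → after 3×micro: 4 ⇒ (c0=0, c1=4)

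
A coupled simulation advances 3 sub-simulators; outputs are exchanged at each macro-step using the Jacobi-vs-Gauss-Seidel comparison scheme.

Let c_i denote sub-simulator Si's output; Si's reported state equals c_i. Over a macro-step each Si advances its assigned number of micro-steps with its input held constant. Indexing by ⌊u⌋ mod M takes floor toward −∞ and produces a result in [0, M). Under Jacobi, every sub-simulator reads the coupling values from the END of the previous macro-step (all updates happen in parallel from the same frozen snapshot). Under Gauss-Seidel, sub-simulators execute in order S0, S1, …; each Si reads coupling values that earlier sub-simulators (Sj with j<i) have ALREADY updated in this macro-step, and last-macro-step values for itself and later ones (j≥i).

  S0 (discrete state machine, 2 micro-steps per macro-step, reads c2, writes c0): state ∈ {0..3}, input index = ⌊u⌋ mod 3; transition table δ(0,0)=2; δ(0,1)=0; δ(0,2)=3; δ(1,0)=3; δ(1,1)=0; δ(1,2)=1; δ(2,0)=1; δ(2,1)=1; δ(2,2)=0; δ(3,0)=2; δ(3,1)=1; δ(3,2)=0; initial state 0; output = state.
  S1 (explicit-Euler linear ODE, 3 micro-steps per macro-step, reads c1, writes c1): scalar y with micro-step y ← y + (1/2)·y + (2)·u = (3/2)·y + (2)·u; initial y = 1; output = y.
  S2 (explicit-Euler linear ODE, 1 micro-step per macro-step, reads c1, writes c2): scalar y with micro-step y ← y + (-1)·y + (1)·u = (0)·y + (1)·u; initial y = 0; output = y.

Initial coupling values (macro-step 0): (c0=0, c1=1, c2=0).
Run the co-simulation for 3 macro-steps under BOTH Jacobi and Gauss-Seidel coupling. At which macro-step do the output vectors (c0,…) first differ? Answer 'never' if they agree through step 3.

first divergence at macro-step: 1

[Jacobi] macro 1: S0 reads c2=0 → after 2×micro: 1; S1 reads c1=1 → after 3×micro: 103/8; S2 reads c1=1 → after 1×micro: 1 ⇒ (c0=1, c1=103/8, c2=1)
[Jacobi] macro 2: S0 reads c2=1 → after 2×micro: 0; S1 reads c1=103/8 → after 3×micro: 10609/64; S2 reads c1=103/8 → after 1×micro: 103/8 ⇒ (c0=0, c1=10609/64, c2=103/8)
[Jacobi] macro 3: S0 reads c2=103/8 → after 2×micro: 1; S1 reads c1=10609/64 → after 3×micro: 1092727/512; S2 reads c1=10609/64 → after 1×micro: 10609/64 ⇒ (c0=1, c1=1092727/512, c2=10609/64)
[Gauss-Seidel] macro 1: S0 reads c2=0 → after 2×micro: 1; S1 reads c1=1 → after 3×micro: 103/8; S2 reads c1=103/8 → after 1×micro: 103/8 ⇒ (c0=1, c1=103/8, c2=103/8)
[Gauss-Seidel] macro 2: S0 reads c2=103/8 → after 2×micro: 2; S1 reads c1=103/8 → after 3×micro: 10609/64; S2 reads c1=10609/64 → after 1×micro: 10609/64 ⇒ (c0=2, c1=10609/64, c2=10609/64)
[Gauss-Seidel] macro 3: S0 reads c2=10609/64 → after 2×micro: 3; S1 reads c1=10609/64 → after 3×micro: 1092727/512; S2 reads c1=1092727/512 → after 1×micro: 1092727/512 ⇒ (c0=3, c1=1092727/512, c2=1092727/512)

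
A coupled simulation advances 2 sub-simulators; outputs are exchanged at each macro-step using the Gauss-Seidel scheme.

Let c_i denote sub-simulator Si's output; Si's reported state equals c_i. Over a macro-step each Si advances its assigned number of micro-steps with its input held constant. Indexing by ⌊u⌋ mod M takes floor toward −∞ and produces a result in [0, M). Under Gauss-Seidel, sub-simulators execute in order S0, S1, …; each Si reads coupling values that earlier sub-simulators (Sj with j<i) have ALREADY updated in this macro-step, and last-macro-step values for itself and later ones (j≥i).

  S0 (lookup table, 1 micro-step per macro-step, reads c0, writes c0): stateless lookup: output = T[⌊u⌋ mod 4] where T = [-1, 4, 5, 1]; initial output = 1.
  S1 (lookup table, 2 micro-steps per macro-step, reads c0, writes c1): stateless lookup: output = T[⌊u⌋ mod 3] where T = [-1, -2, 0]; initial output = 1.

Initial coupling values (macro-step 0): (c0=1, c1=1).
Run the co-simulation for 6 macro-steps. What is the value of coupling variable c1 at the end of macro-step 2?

c1 at macro-step 2 = 0

macro 1: S0 reads c0=1 → after 1×micro: 4; S1 reads c0=4 → after 2×micro: -2 ⇒ (c0=4, c1=-2)
macro 2: S0 reads c0=4 → after 1×micro: -1; S1 reads c0=-1 → after 2×micro: 0 ⇒ (c0=-1, c1=0)
macro 3: S0 reads c0=-1 → after 1×micro: 1; S1 reads c0=1 → after 2×micro: -2 ⇒ (c0=1, c1=-2)
macro 4: S0 reads c0=1 → after 1×micro: 4; S1 reads c0=4 → after 2×micro: -2 ⇒ (c0=4, c1=-2)
macro 5: S0 reads c0=4 → after 1×micro: -1; S1 reads c0=-1 → after 2×micro: 0 ⇒ (c0=-1, c1=0)
macro 6: S0 reads c0=-1 → after 1×micro: 1; S1 reads c0=1 → after 2×micro: -2 ⇒ (c0=1, c1=-2)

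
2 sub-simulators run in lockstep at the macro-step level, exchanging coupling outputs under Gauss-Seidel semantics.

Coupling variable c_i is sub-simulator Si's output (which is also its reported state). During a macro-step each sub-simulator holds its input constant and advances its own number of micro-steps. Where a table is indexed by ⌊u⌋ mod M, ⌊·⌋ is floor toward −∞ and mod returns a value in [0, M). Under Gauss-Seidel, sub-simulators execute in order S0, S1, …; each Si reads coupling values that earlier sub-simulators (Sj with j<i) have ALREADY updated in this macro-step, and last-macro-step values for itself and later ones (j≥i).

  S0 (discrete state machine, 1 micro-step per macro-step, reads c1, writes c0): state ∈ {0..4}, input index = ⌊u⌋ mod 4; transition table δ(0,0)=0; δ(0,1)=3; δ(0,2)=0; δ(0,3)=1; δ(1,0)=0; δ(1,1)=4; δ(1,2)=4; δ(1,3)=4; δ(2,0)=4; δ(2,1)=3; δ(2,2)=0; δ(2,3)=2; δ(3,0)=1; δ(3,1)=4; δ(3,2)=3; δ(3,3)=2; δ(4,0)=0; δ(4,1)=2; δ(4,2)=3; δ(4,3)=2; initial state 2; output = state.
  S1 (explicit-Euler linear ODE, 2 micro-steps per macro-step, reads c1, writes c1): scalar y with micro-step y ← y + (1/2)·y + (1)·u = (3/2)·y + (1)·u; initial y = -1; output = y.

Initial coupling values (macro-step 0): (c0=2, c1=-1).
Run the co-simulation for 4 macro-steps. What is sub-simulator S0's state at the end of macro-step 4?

S0 state at macro-step 4 = 1

macro 1: S0 reads c1=-1 → after 1×micro: 2; S1 reads c1=-1 → after 2×micro: -19/4 ⇒ (c0=2, c1=-19/4)
macro 2: S0 reads c1=-19/4 → after 1×micro: 2; S1 reads c1=-19/4 → after 2×micro: -361/16 ⇒ (c0=2, c1=-361/16)
macro 3: S0 reads c1=-361/16 → after 1×micro: 3; S1 reads c1=-361/16 → after 2×micro: -6859/64 ⇒ (c0=3, c1=-6859/64)
macro 4: S0 reads c1=-6859/64 → after 1×micro: 1; S1 reads c1=-6859/64 → after 2×micro: -130321/256 ⇒ (c0=1, c1=-130321/256)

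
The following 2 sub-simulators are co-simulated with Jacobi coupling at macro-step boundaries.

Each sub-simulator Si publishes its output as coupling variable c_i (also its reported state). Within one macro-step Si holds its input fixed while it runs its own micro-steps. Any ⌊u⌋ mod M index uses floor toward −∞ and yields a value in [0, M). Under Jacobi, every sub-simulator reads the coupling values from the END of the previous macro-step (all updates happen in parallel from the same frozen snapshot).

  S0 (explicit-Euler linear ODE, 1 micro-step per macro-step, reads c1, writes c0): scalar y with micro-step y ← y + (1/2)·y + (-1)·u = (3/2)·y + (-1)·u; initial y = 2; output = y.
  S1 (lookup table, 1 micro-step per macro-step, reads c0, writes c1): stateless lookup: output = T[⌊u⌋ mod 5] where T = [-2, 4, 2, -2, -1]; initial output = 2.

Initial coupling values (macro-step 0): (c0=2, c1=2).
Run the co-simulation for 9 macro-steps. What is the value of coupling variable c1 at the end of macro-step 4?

c1 at macro-step 4 = -2

macro 1: S0 reads c1=2 → after 1×micro: 1; S1 reads c0=2 → after 1×micro: 2 ⇒ (c0=1, c1=2)
macro 2: S0 reads c1=2 → after 1×micro: -1/2; S1 reads c0=1 → after 1×micro: 4 ⇒ (c0=-1/2, c1=4)
macro 3: S0 reads c1=4 → after 1×micro: -19/4; S1 reads c0=-1/2 → after 1×micro: -1 ⇒ (c0=-19/4, c1=-1)
macro 4: S0 reads c1=-1 → after 1×micro: -49/8; S1 reads c0=-19/4 → after 1×micro: -2 ⇒ (c0=-49/8, c1=-2)
macro 5: S0 reads c1=-2 → after 1×micro: -115/16; S1 reads c0=-49/8 → after 1×micro: -2 ⇒ (c0=-115/16, c1=-2)
macro 6: S0 reads c1=-2 → after 1×micro: -281/32; S1 reads c0=-115/16 → after 1×micro: 2 ⇒ (c0=-281/32, c1=2)
macro 7: S0 reads c1=2 → after 1×micro: -971/64; S1 reads c0=-281/32 → after 1×micro: 4 ⇒ (c0=-971/64, c1=4)
macro 8: S0 reads c1=4 → after 1×micro: -3425/128; S1 reads c0=-971/64 → after 1×micro: -1 ⇒ (c0=-3425/128, c1=-1)
macro 9: S0 reads c1=-1 → after 1×micro: -10019/256; S1 reads c0=-3425/128 → after 1×micro: -2 ⇒ (c0=-10019/256, c1=-2)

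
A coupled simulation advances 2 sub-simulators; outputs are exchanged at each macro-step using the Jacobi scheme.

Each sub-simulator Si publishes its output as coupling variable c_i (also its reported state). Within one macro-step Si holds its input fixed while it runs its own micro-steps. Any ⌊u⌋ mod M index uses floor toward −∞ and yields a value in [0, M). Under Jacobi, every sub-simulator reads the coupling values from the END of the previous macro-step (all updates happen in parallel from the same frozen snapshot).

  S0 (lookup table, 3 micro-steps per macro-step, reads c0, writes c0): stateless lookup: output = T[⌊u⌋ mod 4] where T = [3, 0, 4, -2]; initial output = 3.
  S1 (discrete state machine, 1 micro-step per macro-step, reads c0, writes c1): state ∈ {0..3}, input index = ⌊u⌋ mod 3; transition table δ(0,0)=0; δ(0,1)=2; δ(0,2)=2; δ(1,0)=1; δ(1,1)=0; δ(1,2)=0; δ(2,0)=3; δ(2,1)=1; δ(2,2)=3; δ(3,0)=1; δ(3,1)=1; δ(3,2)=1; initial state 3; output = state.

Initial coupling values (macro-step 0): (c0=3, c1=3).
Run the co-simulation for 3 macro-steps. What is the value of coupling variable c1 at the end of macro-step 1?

macro 1: S0 reads c0=3 → after 3×micro: -2; S1 reads c0=3 → after 1×micro: 1 ⇒ (c0=-2, c1=1)
macro 2: S0 reads c0=-2 → after 3×micro: 4; S1 reads c0=-2 → after 1×micro: 0 ⇒ (c0=4, c1=0)
macro 3: S0 reads c0=4 → after 3×micro: 3; S1 reads c0=4 → after 1×micro: 2 ⇒ (c0=3, c1=2)

c1 at macro-step 1 = 1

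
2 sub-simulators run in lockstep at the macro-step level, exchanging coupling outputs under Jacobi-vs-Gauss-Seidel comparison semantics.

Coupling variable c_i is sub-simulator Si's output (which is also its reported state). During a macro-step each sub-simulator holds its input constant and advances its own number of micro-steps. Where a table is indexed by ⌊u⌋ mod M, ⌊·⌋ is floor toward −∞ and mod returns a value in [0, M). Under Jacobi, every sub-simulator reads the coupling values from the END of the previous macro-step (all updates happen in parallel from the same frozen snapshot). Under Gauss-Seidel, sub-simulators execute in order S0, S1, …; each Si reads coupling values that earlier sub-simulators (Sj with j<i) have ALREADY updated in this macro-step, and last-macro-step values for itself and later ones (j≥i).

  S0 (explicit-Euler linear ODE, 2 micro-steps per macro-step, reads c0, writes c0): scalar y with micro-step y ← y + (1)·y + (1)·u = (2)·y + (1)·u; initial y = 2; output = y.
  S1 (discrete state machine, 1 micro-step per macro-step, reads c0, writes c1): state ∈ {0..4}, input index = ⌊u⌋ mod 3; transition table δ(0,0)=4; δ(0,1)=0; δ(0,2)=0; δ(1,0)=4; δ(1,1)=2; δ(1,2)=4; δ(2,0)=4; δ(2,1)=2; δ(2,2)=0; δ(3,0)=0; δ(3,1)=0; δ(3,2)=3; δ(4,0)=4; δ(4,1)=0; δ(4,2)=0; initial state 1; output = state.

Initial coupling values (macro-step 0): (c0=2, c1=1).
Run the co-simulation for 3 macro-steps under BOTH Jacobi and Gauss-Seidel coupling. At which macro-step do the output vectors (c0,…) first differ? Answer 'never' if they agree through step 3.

[Jacobi] macro 1: S0 reads c0=2 → after 2×micro: 14; S1 reads c0=2 → after 1×micro: 4 ⇒ (c0=14, c1=4)
[Jacobi] macro 2: S0 reads c0=14 → after 2×micro: 98; S1 reads c0=14 → after 1×micro: 0 ⇒ (c0=98, c1=0)
[Jacobi] macro 3: S0 reads c0=98 → after 2×micro: 686; S1 reads c0=98 → after 1×micro: 0 ⇒ (c0=686, c1=0)
[Gauss-Seidel] macro 1: S0 reads c0=2 → after 2×micro: 14; S1 reads c0=14 → after 1×micro: 4 ⇒ (c0=14, c1=4)
[Gauss-Seidel] macro 2: S0 reads c0=14 → after 2×micro: 98; S1 reads c0=98 → after 1×micro: 0 ⇒ (c0=98, c1=0)
[Gauss-Seidel] macro 3: S0 reads c0=98 → after 2×micro: 686; S1 reads c0=686 → after 1×micro: 0 ⇒ (c0=686, c1=0)

first divergence at macro-step: never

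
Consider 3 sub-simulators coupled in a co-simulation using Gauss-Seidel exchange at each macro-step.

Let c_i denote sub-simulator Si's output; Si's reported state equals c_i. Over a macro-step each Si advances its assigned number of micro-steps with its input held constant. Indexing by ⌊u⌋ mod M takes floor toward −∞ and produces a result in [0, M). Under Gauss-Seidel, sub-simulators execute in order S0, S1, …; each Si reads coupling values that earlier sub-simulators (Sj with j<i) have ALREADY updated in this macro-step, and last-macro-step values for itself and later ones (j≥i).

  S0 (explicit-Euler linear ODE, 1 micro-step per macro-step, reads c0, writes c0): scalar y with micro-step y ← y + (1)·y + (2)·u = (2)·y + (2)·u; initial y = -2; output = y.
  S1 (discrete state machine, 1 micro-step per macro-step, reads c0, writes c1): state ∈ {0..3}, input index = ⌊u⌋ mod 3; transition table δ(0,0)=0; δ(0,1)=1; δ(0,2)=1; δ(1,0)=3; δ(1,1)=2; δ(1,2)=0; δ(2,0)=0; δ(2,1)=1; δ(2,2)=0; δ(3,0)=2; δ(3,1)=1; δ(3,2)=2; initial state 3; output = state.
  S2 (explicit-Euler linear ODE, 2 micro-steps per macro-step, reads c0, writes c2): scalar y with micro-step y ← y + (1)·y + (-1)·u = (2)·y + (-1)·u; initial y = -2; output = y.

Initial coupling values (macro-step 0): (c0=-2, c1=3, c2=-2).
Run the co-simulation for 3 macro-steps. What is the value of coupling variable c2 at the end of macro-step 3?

c2 at macro-step 3 = 1024

macro 1: S0 reads c0=-2 → after 1×micro: -8; S1 reads c0=-8 → after 1×micro: 1; S2 reads c0=-8 → after 2×micro: 16 ⇒ (c0=-8, c1=1, c2=16)
macro 2: S0 reads c0=-8 → after 1×micro: -32; S1 reads c0=-32 → after 1×micro: 2; S2 reads c0=-32 → after 2×micro: 160 ⇒ (c0=-32, c1=2, c2=160)
macro 3: S0 reads c0=-32 → after 1×micro: -128; S1 reads c0=-128 → after 1×micro: 1; S2 reads c0=-128 → after 2×micro: 1024 ⇒ (c0=-128, c1=1, c2=1024)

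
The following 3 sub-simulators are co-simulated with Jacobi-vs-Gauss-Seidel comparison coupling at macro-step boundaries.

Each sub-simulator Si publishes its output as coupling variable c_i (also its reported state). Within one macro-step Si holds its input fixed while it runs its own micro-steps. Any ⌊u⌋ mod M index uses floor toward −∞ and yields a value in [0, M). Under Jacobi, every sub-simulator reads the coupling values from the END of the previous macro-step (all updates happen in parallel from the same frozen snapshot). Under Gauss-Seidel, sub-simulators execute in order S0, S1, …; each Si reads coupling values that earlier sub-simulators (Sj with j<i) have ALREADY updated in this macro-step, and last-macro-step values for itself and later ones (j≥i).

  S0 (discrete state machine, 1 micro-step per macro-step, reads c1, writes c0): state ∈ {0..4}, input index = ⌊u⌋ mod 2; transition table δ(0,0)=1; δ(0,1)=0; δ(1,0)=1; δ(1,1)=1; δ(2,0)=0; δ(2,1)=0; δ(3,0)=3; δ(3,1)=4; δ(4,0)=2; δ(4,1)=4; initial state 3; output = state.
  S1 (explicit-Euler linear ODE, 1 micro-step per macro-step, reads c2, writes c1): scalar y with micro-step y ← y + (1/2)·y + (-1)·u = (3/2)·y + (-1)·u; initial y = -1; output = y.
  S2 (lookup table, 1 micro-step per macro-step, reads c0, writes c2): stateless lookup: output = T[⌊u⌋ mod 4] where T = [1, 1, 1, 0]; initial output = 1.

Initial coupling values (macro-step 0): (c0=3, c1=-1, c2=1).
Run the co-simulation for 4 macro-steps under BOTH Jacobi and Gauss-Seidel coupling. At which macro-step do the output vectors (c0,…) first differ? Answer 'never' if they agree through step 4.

first divergence at macro-step: 1

[Jacobi] macro 1: S0 reads c1=-1 → after 1×micro: 4; S1 reads c2=1 → after 1×micro: -5/2; S2 reads c0=3 → after 1×micro: 0 ⇒ (c0=4, c1=-5/2, c2=0)
[Jacobi] macro 2: S0 reads c1=-5/2 → after 1×micro: 4; S1 reads c2=0 → after 1×micro: -15/4; S2 reads c0=4 → after 1×micro: 1 ⇒ (c0=4, c1=-15/4, c2=1)
[Jacobi] macro 3: S0 reads c1=-15/4 → after 1×micro: 2; S1 reads c2=1 → after 1×micro: -53/8; S2 reads c0=4 → after 1×micro: 1 ⇒ (c0=2, c1=-53/8, c2=1)
[Jacobi] macro 4: S0 reads c1=-53/8 → after 1×micro: 0; S1 reads c2=1 → after 1×micro: -175/16; S2 reads c0=2 → after 1×micro: 1 ⇒ (c0=0, c1=-175/16, c2=1)
[Gauss-Seidel] macro 1: S0 reads c1=-1 → after 1×micro: 4; S1 reads c2=1 → after 1×micro: -5/2; S2 reads c0=4 → after 1×micro: 1 ⇒ (c0=4, c1=-5/2, c2=1)
[Gauss-Seidel] macro 2: S0 reads c1=-5/2 → after 1×micro: 4; S1 reads c2=1 → after 1×micro: -19/4; S2 reads c0=4 → after 1×micro: 1 ⇒ (c0=4, c1=-19/4, c2=1)
[Gauss-Seidel] macro 3: S0 reads c1=-19/4 → after 1×micro: 4; S1 reads c2=1 → after 1×micro: -65/8; S2 reads c0=4 → after 1×micro: 1 ⇒ (c0=4, c1=-65/8, c2=1)
[Gauss-Seidel] macro 4: S0 reads c1=-65/8 → after 1×micro: 4; S1 reads c2=1 → after 1×micro: -211/16; S2 reads c0=4 → after 1×micro: 1 ⇒ (c0=4, c1=-211/16, c2=1)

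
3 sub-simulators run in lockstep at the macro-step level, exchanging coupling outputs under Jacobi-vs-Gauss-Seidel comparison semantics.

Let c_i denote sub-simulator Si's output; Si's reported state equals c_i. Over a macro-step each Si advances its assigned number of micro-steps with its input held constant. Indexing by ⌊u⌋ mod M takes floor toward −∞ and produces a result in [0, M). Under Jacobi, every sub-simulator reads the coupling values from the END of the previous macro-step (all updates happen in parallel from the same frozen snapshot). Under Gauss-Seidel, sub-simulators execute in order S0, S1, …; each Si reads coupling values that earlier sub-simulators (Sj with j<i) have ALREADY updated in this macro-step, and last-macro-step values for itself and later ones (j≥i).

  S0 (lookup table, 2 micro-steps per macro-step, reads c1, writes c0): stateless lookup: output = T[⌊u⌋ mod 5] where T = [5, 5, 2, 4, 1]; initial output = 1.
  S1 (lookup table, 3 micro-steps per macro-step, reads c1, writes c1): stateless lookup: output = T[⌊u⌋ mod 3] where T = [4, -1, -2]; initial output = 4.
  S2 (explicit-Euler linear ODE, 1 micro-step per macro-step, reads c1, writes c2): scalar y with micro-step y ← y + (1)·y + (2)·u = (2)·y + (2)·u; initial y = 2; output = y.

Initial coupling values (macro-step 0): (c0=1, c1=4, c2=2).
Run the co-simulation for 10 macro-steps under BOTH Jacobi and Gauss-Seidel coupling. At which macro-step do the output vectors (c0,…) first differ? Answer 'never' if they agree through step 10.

first divergence at macro-step: 1

[Jacobi] macro 1: S0 reads c1=4 → after 2×micro: 1; S1 reads c1=4 → after 3×micro: -1; S2 reads c1=4 → after 1×micro: 12 ⇒ (c0=1, c1=-1, c2=12)
[Jacobi] macro 2: S0 reads c1=-1 → after 2×micro: 1; S1 reads c1=-1 → after 3×micro: -2; S2 reads c1=-1 → after 1×micro: 22 ⇒ (c0=1, c1=-2, c2=22)
[Jacobi] macro 3: S0 reads c1=-2 → after 2×micro: 4; S1 reads c1=-2 → after 3×micro: -1; S2 reads c1=-2 → after 1×micro: 40 ⇒ (c0=4, c1=-1, c2=40)
[Jacobi] macro 4: S0 reads c1=-1 → after 2×micro: 1; S1 reads c1=-1 → after 3×micro: -2; S2 reads c1=-1 → after 1×micro: 78 ⇒ (c0=1, c1=-2, c2=78)
[Jacobi] macro 5: S0 reads c1=-2 → after 2×micro: 4; S1 reads c1=-2 → after 3×micro: -1; S2 reads c1=-2 → after 1×micro: 152 ⇒ (c0=4, c1=-1, c2=152)
[Jacobi] macro 6: S0 reads c1=-1 → after 2×micro: 1; S1 reads c1=-1 → after 3×micro: -2; S2 reads c1=-1 → after 1×micro: 302 ⇒ (c0=1, c1=-2, c2=302)
[Jacobi] macro 7: S0 reads c1=-2 → after 2×micro: 4; S1 reads c1=-2 → after 3×micro: -1; S2 reads c1=-2 → after 1×micro: 600 ⇒ (c0=4, c1=-1, c2=600)
[Jacobi] macro 8: S0 reads c1=-1 → after 2×micro: 1; S1 reads c1=-1 → after 3×micro: -2; S2 reads c1=-1 → after 1×micro: 1198 ⇒ (c0=1, c1=-2, c2=1198)
[Jacobi] macro 9: S0 reads c1=-2 → after 2×micro: 4; S1 reads c1=-2 → after 3×micro: -1; S2 reads c1=-2 → after 1×micro: 2392 ⇒ (c0=4, c1=-1, c2=2392)
[Jacobi] macro 10: S0 reads c1=-1 → after 2×micro: 1; S1 reads c1=-1 → after 3×micro: -2; S2 reads c1=-1 → after 1×micro: 4782 ⇒ (c0=1, c1=-2, c2=4782)
[Gauss-Seidel] macro 1: S0 reads c1=4 → after 2×micro: 1; S1 reads c1=4 → after 3×micro: -1; S2 reads c1=-1 → after 1×micro: 2 ⇒ (c0=1, c1=-1, c2=2)
[Gauss-Seidel] macro 2: S0 reads c1=-1 → after 2×micro: 1; S1 reads c1=-1 → after 3×micro: -2; S2 reads c1=-2 → after 1×micro: 0 ⇒ (c0=1, c1=-2, c2=0)
[Gauss-Seidel] macro 3: S0 reads c1=-2 → after 2×micro: 4; S1 reads c1=-2 → after 3×micro: -1; S2 reads c1=-1 → after 1×micro: -2 ⇒ (c0=4, c1=-1, c2=-2)
[Gauss-Seidel] macro 4: S0 reads c1=-1 → after 2×micro: 1; S1 reads c1=-1 → after 3×micro: -2; S2 reads c1=-2 → after 1×micro: -8 ⇒ (c0=1, c1=-2, c2=-8)
[Gauss-Seidel] macro 5: S0 reads c1=-2 → after 2×micro: 4; S1 reads c1=-2 → after 3×micro: -1; S2 reads c1=-1 → after 1×micro: -18 ⇒ (c0=4, c1=-1, c2=-18)
[Gauss-Seidel] macro 6: S0 reads c1=-1 → after 2×micro: 1; S1 reads c1=-1 → after 3×micro: -2; S2 reads c1=-2 → after 1×micro: -40 ⇒ (c0=1, c1=-2, c2=-40)
[Gauss-Seidel] macro 7: S0 reads c1=-2 → after 2×micro: 4; S1 reads c1=-2 → after 3×micro: -1; S2 reads c1=-1 → after 1×micro: -82 ⇒ (c0=4, c1=-1, c2=-82)
[Gauss-Seidel] macro 8: S0 reads c1=-1 → after 2×micro: 1; S1 reads c1=-1 → after 3×micro: -2; S2 reads c1=-2 → after 1×micro: -168 ⇒ (c0=1, c1=-2, c2=-168)
[Gauss-Seidel] macro 9: S0 reads c1=-2 → after 2×micro: 4; S1 reads c1=-2 → after 3×micro: -1; S2 reads c1=-1 → after 1×micro: -338 ⇒ (c0=4, c1=-1, c2=-338)
[Gauss-Seidel] macro 10: S0 reads c1=-1 → after 2×micro: 1; S1 reads c1=-1 → after 3×micro: -2; S2 reads c1=-2 → after 1×micro: -680 ⇒ (c0=1, c1=-2, c2=-680)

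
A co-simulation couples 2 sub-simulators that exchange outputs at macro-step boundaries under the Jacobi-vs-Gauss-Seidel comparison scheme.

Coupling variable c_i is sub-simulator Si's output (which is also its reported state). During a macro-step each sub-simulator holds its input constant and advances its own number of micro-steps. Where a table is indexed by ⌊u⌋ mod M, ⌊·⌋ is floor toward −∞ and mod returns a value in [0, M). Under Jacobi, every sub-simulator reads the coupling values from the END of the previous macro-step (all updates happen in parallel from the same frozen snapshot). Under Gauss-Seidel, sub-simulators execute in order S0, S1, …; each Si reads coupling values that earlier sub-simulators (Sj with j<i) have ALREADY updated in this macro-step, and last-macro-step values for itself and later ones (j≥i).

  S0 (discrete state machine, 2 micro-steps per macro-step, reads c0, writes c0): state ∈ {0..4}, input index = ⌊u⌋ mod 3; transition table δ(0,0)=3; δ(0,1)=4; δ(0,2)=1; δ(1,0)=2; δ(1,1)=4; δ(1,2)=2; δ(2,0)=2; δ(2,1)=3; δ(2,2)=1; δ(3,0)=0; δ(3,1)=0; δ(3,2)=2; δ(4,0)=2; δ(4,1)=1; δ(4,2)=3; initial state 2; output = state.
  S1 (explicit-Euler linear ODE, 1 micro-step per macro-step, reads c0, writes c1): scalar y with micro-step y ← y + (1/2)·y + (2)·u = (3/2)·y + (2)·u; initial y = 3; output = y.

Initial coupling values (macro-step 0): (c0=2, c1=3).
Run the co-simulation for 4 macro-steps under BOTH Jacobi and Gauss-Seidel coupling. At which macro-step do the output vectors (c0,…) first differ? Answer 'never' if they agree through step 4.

first divergence at macro-step: never

[Jacobi] macro 1: S0 reads c0=2 → after 2×micro: 2; S1 reads c0=2 → after 1×micro: 17/2 ⇒ (c0=2, c1=17/2)
[Jacobi] macro 2: S0 reads c0=2 → after 2×micro: 2; S1 reads c0=2 → after 1×micro: 67/4 ⇒ (c0=2, c1=67/4)
[Jacobi] macro 3: S0 reads c0=2 → after 2×micro: 2; S1 reads c0=2 → after 1×micro: 233/8 ⇒ (c0=2, c1=233/8)
[Jacobi] macro 4: S0 reads c0=2 → after 2×micro: 2; S1 reads c0=2 → after 1×micro: 763/16 ⇒ (c0=2, c1=763/16)
[Gauss-Seidel] macro 1: S0 reads c0=2 → after 2×micro: 2; S1 reads c0=2 → after 1×micro: 17/2 ⇒ (c0=2, c1=17/2)
[Gauss-Seidel] macro 2: S0 reads c0=2 → after 2×micro: 2; S1 reads c0=2 → after 1×micro: 67/4 ⇒ (c0=2, c1=67/4)
[Gauss-Seidel] macro 3: S0 reads c0=2 → after 2×micro: 2; S1 reads c0=2 → after 1×micro: 233/8 ⇒ (c0=2, c1=233/8)
[Gauss-Seidel] macro 4: S0 reads c0=2 → after 2×micro: 2; S1 reads c0=2 → after 1×micro: 763/16 ⇒ (c0=2, c1=763/16)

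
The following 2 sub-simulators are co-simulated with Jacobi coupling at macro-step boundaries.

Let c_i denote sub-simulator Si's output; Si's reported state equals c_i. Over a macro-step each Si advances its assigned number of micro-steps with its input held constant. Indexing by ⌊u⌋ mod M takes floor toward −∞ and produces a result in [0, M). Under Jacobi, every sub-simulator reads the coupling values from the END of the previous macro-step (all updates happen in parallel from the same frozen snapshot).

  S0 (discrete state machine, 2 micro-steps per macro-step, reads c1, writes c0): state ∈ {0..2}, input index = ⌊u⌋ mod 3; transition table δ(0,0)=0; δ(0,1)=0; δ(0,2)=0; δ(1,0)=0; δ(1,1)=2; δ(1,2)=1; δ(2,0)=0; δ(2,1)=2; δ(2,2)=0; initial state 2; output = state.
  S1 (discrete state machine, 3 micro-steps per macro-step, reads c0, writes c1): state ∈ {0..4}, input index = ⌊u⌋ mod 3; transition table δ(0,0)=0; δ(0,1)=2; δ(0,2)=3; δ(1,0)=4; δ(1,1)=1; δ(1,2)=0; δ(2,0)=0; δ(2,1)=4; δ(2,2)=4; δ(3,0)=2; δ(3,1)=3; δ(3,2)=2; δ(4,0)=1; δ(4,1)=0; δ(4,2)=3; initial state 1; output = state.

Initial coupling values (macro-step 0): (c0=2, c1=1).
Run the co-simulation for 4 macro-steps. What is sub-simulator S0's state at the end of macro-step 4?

macro 1: S0 reads c1=1 → after 2×micro: 2; S1 reads c0=2 → after 3×micro: 2 ⇒ (c0=2, c1=2)
macro 2: S0 reads c1=2 → after 2×micro: 0; S1 reads c0=2 → after 3×micro: 2 ⇒ (c0=0, c1=2)
macro 3: S0 reads c1=2 → after 2×micro: 0; S1 reads c0=0 → after 3×micro: 0 ⇒ (c0=0, c1=0)
macro 4: S0 reads c1=0 → after 2×micro: 0; S1 reads c0=0 → after 3×micro: 0 ⇒ (c0=0, c1=0)

S0 state at macro-step 4 = 0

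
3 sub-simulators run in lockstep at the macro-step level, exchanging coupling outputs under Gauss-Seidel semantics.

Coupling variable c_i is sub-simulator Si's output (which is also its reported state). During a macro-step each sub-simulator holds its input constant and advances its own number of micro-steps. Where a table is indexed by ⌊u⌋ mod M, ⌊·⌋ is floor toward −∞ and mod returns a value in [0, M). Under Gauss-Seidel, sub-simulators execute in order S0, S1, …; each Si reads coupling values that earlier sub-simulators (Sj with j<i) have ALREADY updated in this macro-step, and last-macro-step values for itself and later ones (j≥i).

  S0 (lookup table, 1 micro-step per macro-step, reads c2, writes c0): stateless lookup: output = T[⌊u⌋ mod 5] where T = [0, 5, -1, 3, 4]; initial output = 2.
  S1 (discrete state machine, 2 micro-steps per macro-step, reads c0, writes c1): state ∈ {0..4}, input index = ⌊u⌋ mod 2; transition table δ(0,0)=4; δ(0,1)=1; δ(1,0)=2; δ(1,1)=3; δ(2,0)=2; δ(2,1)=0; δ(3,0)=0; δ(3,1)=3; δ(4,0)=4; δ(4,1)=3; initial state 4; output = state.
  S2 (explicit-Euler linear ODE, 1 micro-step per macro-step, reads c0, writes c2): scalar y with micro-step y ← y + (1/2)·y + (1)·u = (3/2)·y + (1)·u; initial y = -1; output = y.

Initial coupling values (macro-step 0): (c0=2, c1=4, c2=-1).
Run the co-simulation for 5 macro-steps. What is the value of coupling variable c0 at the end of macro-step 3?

macro 1: S0 reads c2=-1 → after 1×micro: 4; S1 reads c0=4 → after 2×micro: 4; S2 reads c0=4 → after 1×micro: 5/2 ⇒ (c0=4, c1=4, c2=5/2)
macro 2: S0 reads c2=5/2 → after 1×micro: -1; S1 reads c0=-1 → after 2×micro: 3; S2 reads c0=-1 → after 1×micro: 11/4 ⇒ (c0=-1, c1=3, c2=11/4)
macro 3: S0 reads c2=11/4 → after 1×micro: -1; S1 reads c0=-1 → after 2×micro: 3; S2 reads c0=-1 → after 1×micro: 25/8 ⇒ (c0=-1, c1=3, c2=25/8)
macro 4: S0 reads c2=25/8 → after 1×micro: 3; S1 reads c0=3 → after 2×micro: 3; S2 reads c0=3 → after 1×micro: 123/16 ⇒ (c0=3, c1=3, c2=123/16)
macro 5: S0 reads c2=123/16 → after 1×micro: -1; S1 reads c0=-1 → after 2×micro: 3; S2 reads c0=-1 → after 1×micro: 337/32 ⇒ (c0=-1, c1=3, c2=337/32)

c0 at macro-step 3 = -1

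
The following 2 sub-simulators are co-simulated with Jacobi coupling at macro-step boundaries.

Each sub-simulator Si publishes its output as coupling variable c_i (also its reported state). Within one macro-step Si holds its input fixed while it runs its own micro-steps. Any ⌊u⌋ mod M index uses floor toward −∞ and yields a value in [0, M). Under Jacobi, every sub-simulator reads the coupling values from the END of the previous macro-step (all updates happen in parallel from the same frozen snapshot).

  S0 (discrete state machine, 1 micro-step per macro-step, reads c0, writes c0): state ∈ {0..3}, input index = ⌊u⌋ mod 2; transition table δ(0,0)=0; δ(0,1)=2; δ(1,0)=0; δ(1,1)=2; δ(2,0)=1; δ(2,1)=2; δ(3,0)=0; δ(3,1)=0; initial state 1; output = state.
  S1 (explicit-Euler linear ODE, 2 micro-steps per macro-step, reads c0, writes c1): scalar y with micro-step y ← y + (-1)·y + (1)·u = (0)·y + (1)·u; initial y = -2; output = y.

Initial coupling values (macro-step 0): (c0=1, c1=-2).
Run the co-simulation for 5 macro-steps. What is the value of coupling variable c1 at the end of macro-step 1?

macro 1: S0 reads c0=1 → after 1×micro: 2; S1 reads c0=1 → after 2×micro: 1 ⇒ (c0=2, c1=1)
macro 2: S0 reads c0=2 → after 1×micro: 1; S1 reads c0=2 → after 2×micro: 2 ⇒ (c0=1, c1=2)
macro 3: S0 reads c0=1 → after 1×micro: 2; S1 reads c0=1 → after 2×micro: 1 ⇒ (c0=2, c1=1)
macro 4: S0 reads c0=2 → after 1×micro: 1; S1 reads c0=2 → after 2×micro: 2 ⇒ (c0=1, c1=2)
macro 5: S0 reads c0=1 → after 1×micro: 2; S1 reads c0=1 → after 2×micro: 1 ⇒ (c0=2, c1=1)

c1 at macro-step 1 = 1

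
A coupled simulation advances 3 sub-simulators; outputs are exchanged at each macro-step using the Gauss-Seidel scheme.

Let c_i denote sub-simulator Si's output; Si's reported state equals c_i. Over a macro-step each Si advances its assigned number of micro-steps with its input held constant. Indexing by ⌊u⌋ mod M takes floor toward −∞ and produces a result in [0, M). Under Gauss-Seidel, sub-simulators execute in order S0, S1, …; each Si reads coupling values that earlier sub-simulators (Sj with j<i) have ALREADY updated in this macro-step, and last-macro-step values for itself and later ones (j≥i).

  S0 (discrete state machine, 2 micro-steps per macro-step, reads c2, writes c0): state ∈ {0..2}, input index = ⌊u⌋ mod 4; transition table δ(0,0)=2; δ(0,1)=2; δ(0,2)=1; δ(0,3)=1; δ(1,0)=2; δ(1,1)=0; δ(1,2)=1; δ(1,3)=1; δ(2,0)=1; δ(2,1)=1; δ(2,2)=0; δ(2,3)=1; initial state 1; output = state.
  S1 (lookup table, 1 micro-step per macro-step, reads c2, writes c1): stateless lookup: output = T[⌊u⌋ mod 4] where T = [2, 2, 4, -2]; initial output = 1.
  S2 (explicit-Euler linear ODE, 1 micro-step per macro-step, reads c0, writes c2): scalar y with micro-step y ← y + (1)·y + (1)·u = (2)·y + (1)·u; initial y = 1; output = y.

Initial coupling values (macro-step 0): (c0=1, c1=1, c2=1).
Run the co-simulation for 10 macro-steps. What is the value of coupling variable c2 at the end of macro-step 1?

macro 1: S0 reads c2=1 → after 2×micro: 2; S1 reads c2=1 → after 1×micro: 2; S2 reads c0=2 → after 1×micro: 4 ⇒ (c0=2, c1=2, c2=4)
macro 2: S0 reads c2=4 → after 2×micro: 2; S1 reads c2=4 → after 1×micro: 2; S2 reads c0=2 → after 1×micro: 10 ⇒ (c0=2, c1=2, c2=10)
macro 3: S0 reads c2=10 → after 2×micro: 1; S1 reads c2=10 → after 1×micro: 4; S2 reads c0=1 → after 1×micro: 21 ⇒ (c0=1, c1=4, c2=21)
macro 4: S0 reads c2=21 → after 2×micro: 2; S1 reads c2=21 → after 1×micro: 2; S2 reads c0=2 → after 1×micro: 44 ⇒ (c0=2, c1=2, c2=44)
macro 5: S0 reads c2=44 → after 2×micro: 2; S1 reads c2=44 → after 1×micro: 2; S2 reads c0=2 → after 1×micro: 90 ⇒ (c0=2, c1=2, c2=90)
macro 6: S0 reads c2=90 → after 2×micro: 1; S1 reads c2=90 → after 1×micro: 4; S2 reads c0=1 → after 1×micro: 181 ⇒ (c0=1, c1=4, c2=181)
macro 7: S0 reads c2=181 → after 2×micro: 2; S1 reads c2=181 → after 1×micro: 2; S2 reads c0=2 → after 1×micro: 364 ⇒ (c0=2, c1=2, c2=364)
macro 8: S0 reads c2=364 → after 2×micro: 2; S1 reads c2=364 → after 1×micro: 2; S2 reads c0=2 → after 1×micro: 730 ⇒ (c0=2, c1=2, c2=730)
macro 9: S0 reads c2=730 → after 2×micro: 1; S1 reads c2=730 → after 1×micro: 4; S2 reads c0=1 → after 1×micro: 1461 ⇒ (c0=1, c1=4, c2=1461)
macro 10: S0 reads c2=1461 → after 2×micro: 2; S1 reads c2=1461 → after 1×micro: 2; S2 reads c0=2 → after 1×micro: 2924 ⇒ (c0=2, c1=2, c2=2924)

c2 at macro-step 1 = 4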